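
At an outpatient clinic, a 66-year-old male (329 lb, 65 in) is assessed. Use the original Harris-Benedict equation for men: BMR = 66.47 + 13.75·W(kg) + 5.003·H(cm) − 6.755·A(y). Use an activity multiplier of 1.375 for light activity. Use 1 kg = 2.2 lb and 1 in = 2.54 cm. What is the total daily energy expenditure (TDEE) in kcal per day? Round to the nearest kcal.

Convert to metric: weight = 329 ÷ 2.2 = 149.5455 kg; height = 65 × 2.54 = 165.1 cm.
Harris-Benedict: BMR = 66.47 + 13.75(149.5455) + 5.003(165.1) − 6.755(66) = 2502.8853 kcal/day.
TEE = BMR × activity factor = 2502.8853 × 1.375 = 3441.4673 kcal/day.

3441 kcal per day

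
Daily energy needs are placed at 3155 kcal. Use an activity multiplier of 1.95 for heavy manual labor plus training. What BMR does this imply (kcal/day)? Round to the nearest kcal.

1618 kcal/day

BMR = TEE ÷ activity factor = 3155 ÷ 1.95 = 1617.9487 kcal/day.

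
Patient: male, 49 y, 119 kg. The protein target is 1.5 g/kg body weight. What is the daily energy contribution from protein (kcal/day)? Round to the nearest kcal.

714 kcal/day

Protein = 1.5 g/kg × 119 kg = 178.5 g/day.
Protein energy = 178.5 g × 4 kcal/g = 714 kcal/day.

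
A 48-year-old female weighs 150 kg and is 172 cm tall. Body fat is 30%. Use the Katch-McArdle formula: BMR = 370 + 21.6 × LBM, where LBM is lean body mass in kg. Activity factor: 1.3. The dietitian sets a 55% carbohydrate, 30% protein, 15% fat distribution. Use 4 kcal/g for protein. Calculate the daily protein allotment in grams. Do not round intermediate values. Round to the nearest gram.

LBM = 150 × (1 − 0.3) = 105 kg. Katch-McArdle: BMR = 370 + 21.6 × 105 = 2638 kcal/day.
TEE = 2638 × 1.3 = 3429.4 kcal/day.
Protein energy = 30% × 3429.4 = 1028.82 kcal.
Protein = 1028.82 ÷ 4 kcal/g = 257.205 g.

257 g/day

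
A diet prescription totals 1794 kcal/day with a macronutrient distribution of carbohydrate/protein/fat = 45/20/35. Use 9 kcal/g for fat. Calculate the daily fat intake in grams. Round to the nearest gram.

Fat energy = 35% × 1794 = 627.9 kcal.
At 9 kcal/g: 627.9 ÷ 9 = 69.7667 g.

70 g/day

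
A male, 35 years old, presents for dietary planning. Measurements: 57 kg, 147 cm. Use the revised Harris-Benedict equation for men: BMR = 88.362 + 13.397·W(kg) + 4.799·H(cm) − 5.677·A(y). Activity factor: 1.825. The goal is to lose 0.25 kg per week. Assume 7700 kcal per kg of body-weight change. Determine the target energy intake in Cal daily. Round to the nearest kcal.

Harris-Benedict: BMR = 88.362 + 13.397(57) + 4.799(147) − 5.677(35) = 1358.749 kcal/day.
TEE = 1358.749 × 1.825 = 2479.7169 kcal/day.
Required daily deficit = 0.25 × 7700 ÷ 7 = 275 kcal/day.
Target intake = 2479.7169 − 275 = 2204.7169 kcal/day.

2205 Cal daily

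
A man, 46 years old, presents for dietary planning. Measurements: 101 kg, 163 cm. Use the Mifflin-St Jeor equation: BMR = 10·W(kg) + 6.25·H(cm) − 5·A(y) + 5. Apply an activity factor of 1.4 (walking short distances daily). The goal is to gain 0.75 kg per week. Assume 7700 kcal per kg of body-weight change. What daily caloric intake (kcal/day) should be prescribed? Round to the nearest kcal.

3350 kcal/day

Mifflin-St Jeor (male): BMR = 10(101) + 6.25(163) − 5(46) + 5 = 1010 + 1018.75 − 230 + 5 = 1803.75 kcal/day.
TEE = 1803.75 × 1.4 = 2525.25 kcal/day.
Required daily surplus = 0.75 × 7700 ÷ 7 = 825 kcal/day.
Target intake = 2525.25 + 825 = 3350.25 kcal/day.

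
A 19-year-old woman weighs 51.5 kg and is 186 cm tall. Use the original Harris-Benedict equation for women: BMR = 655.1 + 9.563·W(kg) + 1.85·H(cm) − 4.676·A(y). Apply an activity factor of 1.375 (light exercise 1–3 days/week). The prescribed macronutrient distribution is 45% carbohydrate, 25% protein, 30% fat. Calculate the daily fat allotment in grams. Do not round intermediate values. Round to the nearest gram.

64 g/day

Harris-Benedict: BMR = 655.1 + 9.563(51.5) + 1.85(186) − 4.676(19) = 1402.8505 kcal/day.
TEE = 1402.8505 × 1.375 = 1928.9194 kcal/day.
Fat energy = 30% × 1928.9194 = 578.6758 kcal.
Fat = 578.6758 ÷ 9 kcal/g = 64.2973 g.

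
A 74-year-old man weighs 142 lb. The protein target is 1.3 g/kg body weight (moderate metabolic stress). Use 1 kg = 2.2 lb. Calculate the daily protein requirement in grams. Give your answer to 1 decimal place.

Weight in kg = 142 ÷ 2.2 = 64.5455 kg.
Protein = 1.3 g/kg × 64.5455 kg = 83.9091 g/day.

83.9 g/day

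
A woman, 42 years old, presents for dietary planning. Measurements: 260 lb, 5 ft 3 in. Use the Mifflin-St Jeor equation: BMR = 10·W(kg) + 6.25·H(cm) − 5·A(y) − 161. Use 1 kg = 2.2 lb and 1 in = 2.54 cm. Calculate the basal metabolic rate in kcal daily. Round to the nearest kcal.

1811 kcal daily

Convert to metric: weight = 260 ÷ 2.2 = 118.1818 kg; height = (5×12 + 3) × 2.54 = 63 × 2.54 = 160.02 cm.
Mifflin-St Jeor (female): BMR = 10(118.1818) + 6.25(160.02) − 5(42) − 161 = 1181.8182 + 1000.125 − 210 − 161 = 1810.9432 kcal/day.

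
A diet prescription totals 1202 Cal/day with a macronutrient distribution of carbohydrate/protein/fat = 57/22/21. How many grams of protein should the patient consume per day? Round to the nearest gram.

Protein energy = 22% × 1202 = 264.44 kcal.
At 4 kcal/g: 264.44 ÷ 4 = 66.11 g.

66 g/day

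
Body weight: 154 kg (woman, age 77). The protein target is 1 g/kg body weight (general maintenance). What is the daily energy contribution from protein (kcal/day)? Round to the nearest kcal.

616 kcal/day

Protein = 1 g/kg × 154 kg = 154 g/day.
Protein energy = 154 g × 4 kcal/g = 616 kcal/day.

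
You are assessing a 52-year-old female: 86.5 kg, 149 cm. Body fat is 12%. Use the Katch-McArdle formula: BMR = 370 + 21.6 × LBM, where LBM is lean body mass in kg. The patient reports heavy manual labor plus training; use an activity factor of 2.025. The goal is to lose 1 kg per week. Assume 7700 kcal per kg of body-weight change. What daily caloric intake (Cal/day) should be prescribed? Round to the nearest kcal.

2979 Cal/day

LBM = 86.5 × (1 − 0.12) = 76.12 kg. Katch-McArdle: BMR = 370 + 21.6 × 76.12 = 2014.192 kcal/day.
TEE = 2014.192 × 2.025 = 4078.7388 kcal/day.
Required daily deficit = 1 × 7700 ÷ 7 = 1100 kcal/day.
Target intake = 4078.7388 − 1100 = 2978.7388 kcal/day.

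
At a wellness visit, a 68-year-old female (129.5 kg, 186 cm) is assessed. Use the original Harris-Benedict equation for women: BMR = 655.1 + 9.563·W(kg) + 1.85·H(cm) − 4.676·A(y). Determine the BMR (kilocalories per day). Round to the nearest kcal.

1920 kilocalories per day

Harris-Benedict: BMR = 655.1 + 9.563(129.5) + 1.85(186) − 4.676(68) = 1919.6405 kcal/day.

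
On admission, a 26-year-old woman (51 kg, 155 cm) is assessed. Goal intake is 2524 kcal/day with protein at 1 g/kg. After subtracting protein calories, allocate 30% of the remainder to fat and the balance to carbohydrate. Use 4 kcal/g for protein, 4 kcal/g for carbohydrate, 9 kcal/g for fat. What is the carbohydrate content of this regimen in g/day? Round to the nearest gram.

Protein = 1 × 51 = 51 g → 51 × 4 = 204 kcal.
Non-protein calories = 2524 − 204 = 2320 kcal.
Fat: 30% × 2320 = 696 kcal; carbohydrate: 1624 kcal.
Carbohydrate: 1624 kcal ÷ 4 kcal/g = 406 g.

406 g/day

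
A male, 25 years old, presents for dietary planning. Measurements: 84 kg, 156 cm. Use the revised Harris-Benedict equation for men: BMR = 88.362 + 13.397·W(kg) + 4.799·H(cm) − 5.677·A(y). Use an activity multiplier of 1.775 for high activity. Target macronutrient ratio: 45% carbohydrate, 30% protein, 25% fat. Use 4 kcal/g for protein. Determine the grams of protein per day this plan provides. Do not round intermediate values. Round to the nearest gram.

Harris-Benedict: BMR = 88.362 + 13.397(84) + 4.799(156) − 5.677(25) = 1820.429 kcal/day.
TEE = 1820.429 × 1.775 = 3231.2615 kcal/day.
Protein energy = 30% × 3231.2615 = 969.3784 kcal.
Protein = 969.3784 ÷ 4 kcal/g = 242.3446 g.

242 g/day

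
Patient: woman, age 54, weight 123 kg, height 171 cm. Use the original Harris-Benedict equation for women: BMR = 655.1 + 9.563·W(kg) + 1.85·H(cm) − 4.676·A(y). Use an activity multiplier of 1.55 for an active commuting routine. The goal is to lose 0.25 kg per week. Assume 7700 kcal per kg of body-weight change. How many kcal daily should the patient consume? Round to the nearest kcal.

2663 kcal daily

Harris-Benedict: BMR = 655.1 + 9.563(123) + 1.85(171) − 4.676(54) = 1895.195 kcal/day.
TEE = 1895.195 × 1.55 = 2937.5523 kcal/day.
Required daily deficit = 0.25 × 7700 ÷ 7 = 275 kcal/day.
Target intake = 2937.5523 − 275 = 2662.5523 kcal/day.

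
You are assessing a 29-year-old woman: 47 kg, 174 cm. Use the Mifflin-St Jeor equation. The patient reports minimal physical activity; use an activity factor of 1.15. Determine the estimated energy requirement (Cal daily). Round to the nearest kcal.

Mifflin-St Jeor (female): BMR = 10(47) + 6.25(174) − 5(29) − 161 = 470 + 1087.5 − 145 − 161 = 1251.5 kcal/day.
TEE = BMR × activity factor = 1251.5 × 1.15 = 1439.225 kcal/day.

1439 Cal daily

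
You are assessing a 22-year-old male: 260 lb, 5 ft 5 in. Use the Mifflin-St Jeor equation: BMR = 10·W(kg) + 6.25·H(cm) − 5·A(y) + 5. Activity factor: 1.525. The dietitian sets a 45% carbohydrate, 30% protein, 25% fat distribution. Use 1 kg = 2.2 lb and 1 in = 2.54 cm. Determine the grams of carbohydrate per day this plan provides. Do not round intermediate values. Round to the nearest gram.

Convert to metric: weight = 260 ÷ 2.2 = 118.1818 kg; height = (5×12 + 5) × 2.54 = 65 × 2.54 = 165.1 cm.
Mifflin-St Jeor (male): BMR = 10(118.1818) + 6.25(165.1) − 5(22) + 5 = 1181.8182 + 1031.875 − 110 + 5 = 2108.6932 kcal/day.
TEE = 2108.6932 × 1.525 = 3215.7571 kcal/day.
Carbohydrate energy = 45% × 3215.7571 = 1447.0907 kcal.
Carbohydrate = 1447.0907 ÷ 4 kcal/g = 361.7727 g.

362 g/day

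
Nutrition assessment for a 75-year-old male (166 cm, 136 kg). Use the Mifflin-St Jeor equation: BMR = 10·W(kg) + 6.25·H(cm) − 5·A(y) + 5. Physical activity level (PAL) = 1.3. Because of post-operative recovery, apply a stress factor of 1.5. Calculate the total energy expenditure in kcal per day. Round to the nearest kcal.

Mifflin-St Jeor (male): BMR = 10(136) + 6.25(166) − 5(75) + 5 = 1360 + 1037.5 − 375 + 5 = 2027.5 kcal/day.
TEE = BMR × activity factor = 2027.5 × 1.3 = 2635.75 kcal/day.
Apply stress factor: 2635.75 × 1.5 = 3953.625 kcal/day.

3954 kcal per day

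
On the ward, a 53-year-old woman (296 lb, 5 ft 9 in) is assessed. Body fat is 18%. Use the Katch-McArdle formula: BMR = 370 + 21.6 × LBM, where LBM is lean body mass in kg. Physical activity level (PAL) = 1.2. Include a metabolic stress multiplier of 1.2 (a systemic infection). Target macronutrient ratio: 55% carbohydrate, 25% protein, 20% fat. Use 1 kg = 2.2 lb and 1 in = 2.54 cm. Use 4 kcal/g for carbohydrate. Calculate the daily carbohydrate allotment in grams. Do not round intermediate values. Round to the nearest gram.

545 g/day

Convert to metric: weight = 296 ÷ 2.2 = 134.5455 kg; height = (5×12 + 9) × 2.54 = 69 × 2.54 = 175.26 cm.
LBM = 134.5455 × (1 − 0.18) = 110.3273 kg. Katch-McArdle: BMR = 370 + 21.6 × 110.3273 = 2753.0691 kcal/day.
TEE = 2753.0691 × 1.2 = 3303.6829 kcal/day.
With stress factor 1.2: 3303.6829 × 1.2 = 3964.4195 kcal/day.
Carbohydrate energy = 55% × 3964.4195 = 2180.4307 kcal.
Carbohydrate = 2180.4307 ÷ 4 kcal/g = 545.1077 g.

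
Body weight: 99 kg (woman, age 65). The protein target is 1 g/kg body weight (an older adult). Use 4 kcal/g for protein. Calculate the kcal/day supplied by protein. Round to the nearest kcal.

Protein = 1 g/kg × 99 kg = 99 g/day.
Protein energy = 99 g × 4 kcal/g = 396 kcal/day.

396 kcal/day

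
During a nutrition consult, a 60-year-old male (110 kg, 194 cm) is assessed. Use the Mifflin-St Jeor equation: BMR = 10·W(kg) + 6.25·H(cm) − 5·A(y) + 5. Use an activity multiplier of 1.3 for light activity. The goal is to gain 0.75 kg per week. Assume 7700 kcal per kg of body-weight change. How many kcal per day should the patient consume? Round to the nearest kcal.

Mifflin-St Jeor (male): BMR = 10(110) + 6.25(194) − 5(60) + 5 = 1100 + 1212.5 − 300 + 5 = 2017.5 kcal/day.
TEE = 2017.5 × 1.3 = 2622.75 kcal/day.
Required daily surplus = 0.75 × 7700 ÷ 7 = 825 kcal/day.
Target intake = 2622.75 + 825 = 3447.75 kcal/day.

3448 kcal per day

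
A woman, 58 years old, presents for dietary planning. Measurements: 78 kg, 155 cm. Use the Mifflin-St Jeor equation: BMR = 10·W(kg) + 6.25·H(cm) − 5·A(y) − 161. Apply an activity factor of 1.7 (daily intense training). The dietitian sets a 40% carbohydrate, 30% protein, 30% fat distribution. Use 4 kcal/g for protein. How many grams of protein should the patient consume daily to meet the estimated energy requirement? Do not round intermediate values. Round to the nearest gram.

165 g/day

Mifflin-St Jeor (female): BMR = 10(78) + 6.25(155) − 5(58) − 161 = 780 + 968.75 − 290 − 161 = 1297.75 kcal/day.
TEE = 1297.75 × 1.7 = 2206.175 kcal/day.
Protein energy = 30% × 2206.175 = 661.8525 kcal.
Protein = 661.8525 ÷ 4 kcal/g = 165.4631 g.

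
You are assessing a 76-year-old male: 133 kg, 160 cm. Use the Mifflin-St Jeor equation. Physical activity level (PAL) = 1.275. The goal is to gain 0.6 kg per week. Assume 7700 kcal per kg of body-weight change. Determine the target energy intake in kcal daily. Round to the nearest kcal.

Mifflin-St Jeor (male): BMR = 10(133) + 6.25(160) − 5(76) + 5 = 1330 + 1000 − 380 + 5 = 1955 kcal/day.
TEE = 1955 × 1.275 = 2492.625 kcal/day.
Required daily surplus = 0.6 × 7700 ÷ 7 = 660 kcal/day.
Target intake = 2492.625 + 660 = 3152.625 kcal/day.

3153 kcal daily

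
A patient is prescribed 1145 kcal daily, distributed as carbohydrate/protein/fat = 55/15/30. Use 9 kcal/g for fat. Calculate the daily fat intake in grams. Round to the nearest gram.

38 g/day

Fat energy = 30% × 1145 = 343.5 kcal.
At 9 kcal/g: 343.5 ÷ 9 = 38.1667 g.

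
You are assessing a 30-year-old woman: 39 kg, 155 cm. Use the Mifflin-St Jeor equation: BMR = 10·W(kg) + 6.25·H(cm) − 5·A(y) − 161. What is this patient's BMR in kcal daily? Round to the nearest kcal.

1048 kcal daily

Mifflin-St Jeor (female): BMR = 10(39) + 6.25(155) − 5(30) − 161 = 390 + 968.75 − 150 − 161 = 1047.75 kcal/day.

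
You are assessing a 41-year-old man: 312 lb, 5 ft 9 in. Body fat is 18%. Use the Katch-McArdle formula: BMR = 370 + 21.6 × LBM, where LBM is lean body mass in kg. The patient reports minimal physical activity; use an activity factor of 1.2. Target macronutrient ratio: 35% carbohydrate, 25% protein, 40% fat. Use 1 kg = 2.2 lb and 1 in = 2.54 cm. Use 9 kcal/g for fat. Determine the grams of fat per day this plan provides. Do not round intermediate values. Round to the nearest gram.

Convert to metric: weight = 312 ÷ 2.2 = 141.8182 kg; height = (5×12 + 9) × 2.54 = 69 × 2.54 = 175.26 cm.
LBM = 141.8182 × (1 − 0.18) = 116.2909 kg. Katch-McArdle: BMR = 370 + 21.6 × 116.2909 = 2881.8836 kcal/day.
TEE = 2881.8836 × 1.2 = 3458.2604 kcal/day.
Fat energy = 40% × 3458.2604 = 1383.3041 kcal.
Fat = 1383.3041 ÷ 9 kcal/g = 153.7005 g.

154 g/day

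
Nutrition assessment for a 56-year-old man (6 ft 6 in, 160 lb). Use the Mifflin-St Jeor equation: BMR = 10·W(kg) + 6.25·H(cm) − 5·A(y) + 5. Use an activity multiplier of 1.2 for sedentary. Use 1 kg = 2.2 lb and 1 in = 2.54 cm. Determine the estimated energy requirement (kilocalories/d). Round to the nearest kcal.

2029 kilocalories/d

Convert to metric: weight = 160 ÷ 2.2 = 72.7273 kg; height = (6×12 + 6) × 2.54 = 78 × 2.54 = 198.12 cm.
Mifflin-St Jeor (male): BMR = 10(72.7273) + 6.25(198.12) − 5(56) + 5 = 727.2727 + 1238.25 − 280 + 5 = 1690.5227 kcal/day.
TEE = BMR × activity factor = 1690.5227 × 1.2 = 2028.6273 kcal/day.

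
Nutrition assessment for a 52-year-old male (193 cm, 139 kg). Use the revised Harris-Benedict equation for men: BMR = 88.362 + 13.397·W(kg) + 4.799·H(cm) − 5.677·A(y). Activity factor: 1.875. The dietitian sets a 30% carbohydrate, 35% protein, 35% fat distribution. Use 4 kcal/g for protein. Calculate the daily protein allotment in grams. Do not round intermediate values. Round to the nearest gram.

Harris-Benedict: BMR = 88.362 + 13.397(139) + 4.799(193) − 5.677(52) = 2581.548 kcal/day.
TEE = 2581.548 × 1.875 = 4840.4025 kcal/day.
Protein energy = 35% × 4840.4025 = 1694.1409 kcal.
Protein = 1694.1409 ÷ 4 kcal/g = 423.5352 g.

424 g/day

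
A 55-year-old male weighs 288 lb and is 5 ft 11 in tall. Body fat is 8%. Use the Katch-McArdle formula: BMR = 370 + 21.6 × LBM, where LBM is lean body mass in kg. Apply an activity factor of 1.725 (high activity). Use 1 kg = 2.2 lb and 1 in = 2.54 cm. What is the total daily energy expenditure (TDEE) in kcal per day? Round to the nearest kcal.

5126 kcal per day

Convert to metric: weight = 288 ÷ 2.2 = 130.9091 kg; height = (5×12 + 11) × 2.54 = 71 × 2.54 = 180.34 cm.
LBM = 130.9091 × (1 − 0.08) = 120.4364 kg. Katch-McArdle: BMR = 370 + 21.6 × 120.4364 = 2971.4255 kcal/day.
TEE = BMR × activity factor = 2971.4255 × 1.725 = 5125.7089 kcal/day.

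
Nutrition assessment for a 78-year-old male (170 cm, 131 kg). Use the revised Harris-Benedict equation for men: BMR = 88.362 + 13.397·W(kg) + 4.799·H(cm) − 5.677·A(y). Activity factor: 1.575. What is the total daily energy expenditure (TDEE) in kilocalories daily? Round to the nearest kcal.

Harris-Benedict: BMR = 88.362 + 13.397(131) + 4.799(170) − 5.677(78) = 2216.393 kcal/day.
TEE = BMR × activity factor = 2216.393 × 1.575 = 3490.819 kcal/day.

3491 kilocalories daily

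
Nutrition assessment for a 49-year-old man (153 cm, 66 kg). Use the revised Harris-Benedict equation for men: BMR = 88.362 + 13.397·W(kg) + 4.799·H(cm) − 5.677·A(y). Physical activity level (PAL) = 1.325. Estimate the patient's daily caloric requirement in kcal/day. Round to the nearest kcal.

Harris-Benedict: BMR = 88.362 + 13.397(66) + 4.799(153) − 5.677(49) = 1428.638 kcal/day.
TEE = BMR × activity factor = 1428.638 × 1.325 = 1892.9454 kcal/day.

1893 kcal/day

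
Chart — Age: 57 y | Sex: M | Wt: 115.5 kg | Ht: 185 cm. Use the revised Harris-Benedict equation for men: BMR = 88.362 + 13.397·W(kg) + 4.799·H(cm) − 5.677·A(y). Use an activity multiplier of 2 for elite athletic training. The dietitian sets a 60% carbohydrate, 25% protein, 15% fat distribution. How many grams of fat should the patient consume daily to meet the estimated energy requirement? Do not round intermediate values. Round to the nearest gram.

73 g/day

Harris-Benedict: BMR = 88.362 + 13.397(115.5) + 4.799(185) − 5.677(57) = 2199.9415 kcal/day.
TEE = 2199.9415 × 2 = 4399.883 kcal/day.
Fat energy = 15% × 4399.883 = 659.9825 kcal.
Fat = 659.9825 ÷ 9 kcal/g = 73.3314 g.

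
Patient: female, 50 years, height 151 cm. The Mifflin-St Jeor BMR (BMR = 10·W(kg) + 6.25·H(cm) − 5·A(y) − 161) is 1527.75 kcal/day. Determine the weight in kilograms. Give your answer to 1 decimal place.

1527.75 = 10·W + 6.25(151) − 5(50) − 161
10·W = 1527.75 − 532.75 = 995, so W = 99.5 kg.

99.5 kg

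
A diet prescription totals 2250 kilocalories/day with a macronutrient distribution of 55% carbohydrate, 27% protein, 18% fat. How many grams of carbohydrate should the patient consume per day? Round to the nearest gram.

Carbohydrate energy = 55% × 2250 = 1237.5 kcal.
At 4 kcal/g: 1237.5 ÷ 4 = 309.375 g.

309 g/day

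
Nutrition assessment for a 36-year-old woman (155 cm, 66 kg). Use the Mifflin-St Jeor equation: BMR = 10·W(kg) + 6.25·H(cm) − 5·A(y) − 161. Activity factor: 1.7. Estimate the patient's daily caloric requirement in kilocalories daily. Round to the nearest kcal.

2189 kilocalories daily

Mifflin-St Jeor (female): BMR = 10(66) + 6.25(155) − 5(36) − 161 = 660 + 968.75 − 180 − 161 = 1287.75 kcal/day.
TEE = BMR × activity factor = 1287.75 × 1.7 = 2189.175 kcal/day.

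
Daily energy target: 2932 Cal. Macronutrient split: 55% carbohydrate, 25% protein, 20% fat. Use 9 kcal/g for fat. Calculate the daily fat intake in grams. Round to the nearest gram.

Fat energy = 20% × 2932 = 586.4 kcal.
At 9 kcal/g: 586.4 ÷ 9 = 65.1556 g.

65 g/day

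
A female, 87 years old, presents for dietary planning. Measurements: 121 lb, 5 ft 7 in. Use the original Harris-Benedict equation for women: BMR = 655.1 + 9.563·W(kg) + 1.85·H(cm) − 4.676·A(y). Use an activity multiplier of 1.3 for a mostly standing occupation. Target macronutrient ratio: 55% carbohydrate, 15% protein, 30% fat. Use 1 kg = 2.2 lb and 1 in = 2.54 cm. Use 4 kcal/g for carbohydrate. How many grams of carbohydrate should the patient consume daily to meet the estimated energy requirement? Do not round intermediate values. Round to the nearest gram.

Convert to metric: weight = 121 ÷ 2.2 = 55 kg; height = (5×12 + 7) × 2.54 = 67 × 2.54 = 170.18 cm.
Harris-Benedict: BMR = 655.1 + 9.563(55) + 1.85(170.18) − 4.676(87) = 1089.086 kcal/day.
TEE = 1089.086 × 1.3 = 1415.8118 kcal/day.
Carbohydrate energy = 55% × 1415.8118 = 778.6965 kcal.
Carbohydrate = 778.6965 ÷ 4 kcal/g = 194.6741 g.

195 g/day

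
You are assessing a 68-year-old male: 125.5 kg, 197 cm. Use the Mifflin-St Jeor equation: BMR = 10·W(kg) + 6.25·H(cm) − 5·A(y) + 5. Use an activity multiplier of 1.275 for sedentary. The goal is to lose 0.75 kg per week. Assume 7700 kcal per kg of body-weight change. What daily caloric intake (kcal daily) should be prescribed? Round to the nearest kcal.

Mifflin-St Jeor (male): BMR = 10(125.5) + 6.25(197) − 5(68) + 5 = 1255 + 1231.25 − 340 + 5 = 2151.25 kcal/day.
TEE = 2151.25 × 1.275 = 2742.8438 kcal/day.
Required daily deficit = 0.75 × 7700 ÷ 7 = 825 kcal/day.
Target intake = 2742.8438 − 825 = 1917.8438 kcal/day.

1918 kcal daily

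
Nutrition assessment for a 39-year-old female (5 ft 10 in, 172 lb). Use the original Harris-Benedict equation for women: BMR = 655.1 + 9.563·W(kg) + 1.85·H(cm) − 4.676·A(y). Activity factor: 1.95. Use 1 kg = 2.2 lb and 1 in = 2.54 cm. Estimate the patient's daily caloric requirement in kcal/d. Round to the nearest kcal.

Convert to metric: weight = 172 ÷ 2.2 = 78.1818 kg; height = (5×12 + 10) × 2.54 = 70 × 2.54 = 177.8 cm.
Harris-Benedict: BMR = 655.1 + 9.563(78.1818) + 1.85(177.8) − 4.676(39) = 1549.3187 kcal/day.
TEE = BMR × activity factor = 1549.3187 × 1.95 = 3021.1715 kcal/day.

3021 kcal/d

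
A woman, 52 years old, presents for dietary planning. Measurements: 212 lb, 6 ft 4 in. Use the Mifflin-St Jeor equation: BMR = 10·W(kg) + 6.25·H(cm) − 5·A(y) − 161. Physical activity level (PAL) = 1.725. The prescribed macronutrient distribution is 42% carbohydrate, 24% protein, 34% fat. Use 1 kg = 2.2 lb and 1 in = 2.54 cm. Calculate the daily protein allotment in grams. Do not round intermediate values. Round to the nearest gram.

Convert to metric: weight = 212 ÷ 2.2 = 96.3636 kg; height = (6×12 + 4) × 2.54 = 76 × 2.54 = 193.04 cm.
Mifflin-St Jeor (female): BMR = 10(96.3636) + 6.25(193.04) − 5(52) − 161 = 963.6364 + 1206.5 − 260 − 161 = 1749.1364 kcal/day.
TEE = 1749.1364 × 1.725 = 3017.2602 kcal/day.
Protein energy = 24% × 3017.2602 = 724.1425 kcal.
Protein = 724.1425 ÷ 4 kcal/g = 181.0356 g.

181 g/day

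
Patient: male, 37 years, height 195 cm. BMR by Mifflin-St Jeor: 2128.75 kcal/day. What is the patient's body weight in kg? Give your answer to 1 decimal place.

109.0 kg

2128.75 = 10·W + 6.25(195) − 5(37) + 5
10·W = 2128.75 − 1038.75 = 1090, so W = 109 kg.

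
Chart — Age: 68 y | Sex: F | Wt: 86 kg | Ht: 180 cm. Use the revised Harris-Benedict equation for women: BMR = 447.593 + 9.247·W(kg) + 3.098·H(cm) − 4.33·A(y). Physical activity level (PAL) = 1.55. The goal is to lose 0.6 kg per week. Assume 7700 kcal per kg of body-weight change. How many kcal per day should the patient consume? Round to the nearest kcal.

1674 kcal per day

Harris-Benedict: BMR = 447.593 + 9.247(86) + 3.098(180) − 4.33(68) = 1506.035 kcal/day.
TEE = 1506.035 × 1.55 = 2334.3543 kcal/day.
Required daily deficit = 0.6 × 7700 ÷ 7 = 660 kcal/day.
Target intake = 2334.3543 − 660 = 1674.3543 kcal/day.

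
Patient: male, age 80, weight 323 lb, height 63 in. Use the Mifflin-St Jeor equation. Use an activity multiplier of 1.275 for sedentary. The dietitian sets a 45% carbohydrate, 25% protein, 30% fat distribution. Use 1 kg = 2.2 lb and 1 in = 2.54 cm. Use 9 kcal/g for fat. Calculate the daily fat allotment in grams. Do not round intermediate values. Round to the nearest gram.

Convert to metric: weight = 323 ÷ 2.2 = 146.8182 kg; height = 63 × 2.54 = 160.02 cm.
Mifflin-St Jeor (male): BMR = 10(146.8182) + 6.25(160.02) − 5(80) + 5 = 1468.1818 + 1000.125 − 400 + 5 = 2073.3068 kcal/day.
TEE = 2073.3068 × 1.275 = 2643.4662 kcal/day.
Fat energy = 30% × 2643.4662 = 793.0399 kcal.
Fat = 793.0399 ÷ 9 kcal/g = 88.1155 g.

88 g/day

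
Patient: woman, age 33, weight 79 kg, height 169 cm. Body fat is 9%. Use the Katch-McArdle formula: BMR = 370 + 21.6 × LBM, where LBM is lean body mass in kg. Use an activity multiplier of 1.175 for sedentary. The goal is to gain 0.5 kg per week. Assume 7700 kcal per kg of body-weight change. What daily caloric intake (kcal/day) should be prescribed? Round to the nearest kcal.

LBM = 79 × (1 − 0.09) = 71.89 kg. Katch-McArdle: BMR = 370 + 21.6 × 71.89 = 1922.824 kcal/day.
TEE = 1922.824 × 1.175 = 2259.3182 kcal/day.
Required daily surplus = 0.5 × 7700 ÷ 7 = 550 kcal/day.
Target intake = 2259.3182 + 550 = 2809.3182 kcal/day.

2809 kcal/day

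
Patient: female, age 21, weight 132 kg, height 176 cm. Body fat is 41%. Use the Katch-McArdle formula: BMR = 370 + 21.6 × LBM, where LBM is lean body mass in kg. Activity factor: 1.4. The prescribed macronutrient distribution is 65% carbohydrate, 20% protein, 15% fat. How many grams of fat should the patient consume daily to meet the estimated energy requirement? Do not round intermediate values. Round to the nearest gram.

LBM = 132 × (1 − 0.41) = 77.88 kg. Katch-McArdle: BMR = 370 + 21.6 × 77.88 = 2052.208 kcal/day.
TEE = 2052.208 × 1.4 = 2873.0912 kcal/day.
Fat energy = 15% × 2873.0912 = 430.9637 kcal.
Fat = 430.9637 ÷ 9 kcal/g = 47.8849 g.

48 g/day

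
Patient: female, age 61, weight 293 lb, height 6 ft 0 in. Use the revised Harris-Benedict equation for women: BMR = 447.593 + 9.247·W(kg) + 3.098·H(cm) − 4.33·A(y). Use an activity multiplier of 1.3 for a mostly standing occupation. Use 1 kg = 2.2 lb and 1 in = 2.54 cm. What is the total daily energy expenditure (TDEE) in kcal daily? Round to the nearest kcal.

2576 kcal daily

Convert to metric: weight = 293 ÷ 2.2 = 133.1818 kg; height = (6×12 + 0) × 2.54 = 72 × 2.54 = 182.88 cm.
Harris-Benedict: BMR = 447.593 + 9.247(133.1818) + 3.098(182.88) − 4.33(61) = 1981.5575 kcal/day.
TEE = BMR × activity factor = 1981.5575 × 1.3 = 2576.0248 kcal/day.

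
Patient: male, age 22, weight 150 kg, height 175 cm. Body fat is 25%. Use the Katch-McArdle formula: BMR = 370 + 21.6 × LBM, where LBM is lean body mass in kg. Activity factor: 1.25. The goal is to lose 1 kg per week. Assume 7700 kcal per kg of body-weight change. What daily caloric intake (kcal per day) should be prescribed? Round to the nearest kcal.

LBM = 150 × (1 − 0.25) = 112.5 kg. Katch-McArdle: BMR = 370 + 21.6 × 112.5 = 2800 kcal/day.
TEE = 2800 × 1.25 = 3500 kcal/day.
Required daily deficit = 1 × 7700 ÷ 7 = 1100 kcal/day.
Target intake = 3500 − 1100 = 2400 kcal/day.

2400 kcal per day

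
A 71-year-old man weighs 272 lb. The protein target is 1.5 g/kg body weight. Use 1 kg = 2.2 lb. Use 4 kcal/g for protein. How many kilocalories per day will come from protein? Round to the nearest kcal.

742 kcal/day

Weight in kg = 272 ÷ 2.2 = 123.6364 kg.
Protein = 1.5 g/kg × 123.6364 kg = 185.4545 g/day.
Protein energy = 185.4545 g × 4 kcal/g = 741.8182 kcal/day.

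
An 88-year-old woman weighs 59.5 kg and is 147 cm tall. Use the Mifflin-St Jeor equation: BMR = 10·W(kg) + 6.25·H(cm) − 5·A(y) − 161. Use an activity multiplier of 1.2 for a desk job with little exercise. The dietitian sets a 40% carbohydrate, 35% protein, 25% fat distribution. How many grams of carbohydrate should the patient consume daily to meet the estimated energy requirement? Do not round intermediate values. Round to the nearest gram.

Mifflin-St Jeor (female): BMR = 10(59.5) + 6.25(147) − 5(88) − 161 = 595 + 918.75 − 440 − 161 = 912.75 kcal/day.
TEE = 912.75 × 1.2 = 1095.3 kcal/day.
Carbohydrate energy = 40% × 1095.3 = 438.12 kcal.
Carbohydrate = 438.12 ÷ 4 kcal/g = 109.53 g.

110 g/day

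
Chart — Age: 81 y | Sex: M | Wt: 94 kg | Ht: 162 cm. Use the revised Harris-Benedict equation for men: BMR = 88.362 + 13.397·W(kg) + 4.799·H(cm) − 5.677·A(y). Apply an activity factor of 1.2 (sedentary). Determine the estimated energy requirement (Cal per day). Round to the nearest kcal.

1998 Cal per day

Harris-Benedict: BMR = 88.362 + 13.397(94) + 4.799(162) − 5.677(81) = 1665.281 kcal/day.
TEE = BMR × activity factor = 1665.281 × 1.2 = 1998.3372 kcal/day.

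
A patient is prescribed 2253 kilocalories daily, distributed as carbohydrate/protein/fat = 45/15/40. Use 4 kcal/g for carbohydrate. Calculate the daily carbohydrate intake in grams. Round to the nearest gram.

Carbohydrate energy = 45% × 2253 = 1013.85 kcal.
At 4 kcal/g: 1013.85 ÷ 4 = 253.4625 g.

253 g/day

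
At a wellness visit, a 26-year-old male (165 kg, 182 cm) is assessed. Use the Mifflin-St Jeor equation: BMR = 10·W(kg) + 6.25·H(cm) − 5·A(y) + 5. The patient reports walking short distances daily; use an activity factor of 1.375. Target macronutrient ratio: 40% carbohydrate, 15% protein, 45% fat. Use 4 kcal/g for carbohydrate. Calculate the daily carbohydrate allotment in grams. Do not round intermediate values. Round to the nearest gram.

Mifflin-St Jeor (male): BMR = 10(165) + 6.25(182) − 5(26) + 5 = 1650 + 1137.5 − 130 + 5 = 2662.5 kcal/day.
TEE = 2662.5 × 1.375 = 3660.9375 kcal/day.
Carbohydrate energy = 40% × 3660.9375 = 1464.375 kcal.
Carbohydrate = 1464.375 ÷ 4 kcal/g = 366.0938 g.

366 g/day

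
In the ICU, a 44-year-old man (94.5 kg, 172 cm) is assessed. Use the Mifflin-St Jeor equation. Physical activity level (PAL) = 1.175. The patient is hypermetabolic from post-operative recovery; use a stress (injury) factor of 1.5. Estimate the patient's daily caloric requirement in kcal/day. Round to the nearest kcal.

Mifflin-St Jeor (male): BMR = 10(94.5) + 6.25(172) − 5(44) + 5 = 945 + 1075 − 220 + 5 = 1805 kcal/day.
TEE = BMR × activity factor = 1805 × 1.175 = 2120.875 kcal/day.
Apply stress factor: 2120.875 × 1.5 = 3181.3125 kcal/day.

3181 kcal/day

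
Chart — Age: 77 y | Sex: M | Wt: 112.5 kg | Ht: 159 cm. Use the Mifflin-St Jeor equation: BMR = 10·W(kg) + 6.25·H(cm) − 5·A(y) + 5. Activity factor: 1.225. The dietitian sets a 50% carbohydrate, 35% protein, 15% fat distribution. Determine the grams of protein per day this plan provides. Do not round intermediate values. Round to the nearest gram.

Mifflin-St Jeor (male): BMR = 10(112.5) + 6.25(159) − 5(77) + 5 = 1125 + 993.75 − 385 + 5 = 1738.75 kcal/day.
TEE = 1738.75 × 1.225 = 2129.9688 kcal/day.
Protein energy = 35% × 2129.9688 = 745.4891 kcal.
Protein = 745.4891 ÷ 4 kcal/g = 186.3723 g.

186 g/day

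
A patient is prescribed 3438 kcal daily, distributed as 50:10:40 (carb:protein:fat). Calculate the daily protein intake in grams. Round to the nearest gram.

86 g/day

Protein energy = 10% × 3438 = 343.8 kcal.
At 4 kcal/g: 343.8 ÷ 4 = 85.95 g.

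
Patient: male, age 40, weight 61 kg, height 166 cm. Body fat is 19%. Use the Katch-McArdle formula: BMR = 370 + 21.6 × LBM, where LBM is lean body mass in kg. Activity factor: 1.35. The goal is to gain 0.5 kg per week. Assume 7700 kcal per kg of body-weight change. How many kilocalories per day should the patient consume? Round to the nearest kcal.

2490 kilocalories per day

LBM = 61 × (1 − 0.19) = 49.41 kg. Katch-McArdle: BMR = 370 + 21.6 × 49.41 = 1437.256 kcal/day.
TEE = 1437.256 × 1.35 = 1940.2956 kcal/day.
Required daily surplus = 0.5 × 7700 ÷ 7 = 550 kcal/day.
Target intake = 1940.2956 + 550 = 2490.2956 kcal/day.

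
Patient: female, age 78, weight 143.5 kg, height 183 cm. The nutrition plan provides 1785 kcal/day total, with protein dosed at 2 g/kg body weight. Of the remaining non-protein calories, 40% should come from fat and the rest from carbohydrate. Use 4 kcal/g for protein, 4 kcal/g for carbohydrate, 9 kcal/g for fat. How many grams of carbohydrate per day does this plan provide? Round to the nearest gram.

Protein = 2 × 143.5 = 287 g → 287 × 4 = 1148 kcal.
Non-protein calories = 1785 − 1148 = 637 kcal.
Fat: 40% × 637 = 254.8 kcal; carbohydrate: 382.2 kcal.
Carbohydrate: 382.2 kcal ÷ 4 kcal/g = 95.55 g.

96 g/day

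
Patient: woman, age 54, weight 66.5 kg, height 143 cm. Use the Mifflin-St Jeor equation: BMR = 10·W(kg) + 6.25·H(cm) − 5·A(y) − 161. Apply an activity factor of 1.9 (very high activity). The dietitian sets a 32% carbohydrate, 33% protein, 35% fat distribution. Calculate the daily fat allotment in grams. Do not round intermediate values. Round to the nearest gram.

Mifflin-St Jeor (female): BMR = 10(66.5) + 6.25(143) − 5(54) − 161 = 665 + 893.75 − 270 − 161 = 1127.75 kcal/day.
TEE = 1127.75 × 1.9 = 2142.725 kcal/day.
Fat energy = 35% × 2142.725 = 749.9538 kcal.
Fat = 749.9538 ÷ 9 kcal/g = 83.3282 g.

83 g/day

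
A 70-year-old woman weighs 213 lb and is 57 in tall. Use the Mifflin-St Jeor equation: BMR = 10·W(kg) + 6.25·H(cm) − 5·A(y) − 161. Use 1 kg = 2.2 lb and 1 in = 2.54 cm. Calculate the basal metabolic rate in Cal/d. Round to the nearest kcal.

1362 Cal/d

Convert to metric: weight = 213 ÷ 2.2 = 96.8182 kg; height = 57 × 2.54 = 144.78 cm.
Mifflin-St Jeor (female): BMR = 10(96.8182) + 6.25(144.78) − 5(70) − 161 = 968.1818 + 904.875 − 350 − 161 = 1362.0568 kcal/day.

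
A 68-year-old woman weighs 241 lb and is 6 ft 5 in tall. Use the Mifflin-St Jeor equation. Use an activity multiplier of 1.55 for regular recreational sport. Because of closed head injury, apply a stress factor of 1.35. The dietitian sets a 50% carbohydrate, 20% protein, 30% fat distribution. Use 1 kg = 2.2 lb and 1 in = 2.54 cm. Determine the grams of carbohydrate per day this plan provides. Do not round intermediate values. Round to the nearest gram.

Convert to metric: weight = 241 ÷ 2.2 = 109.5455 kg; height = (6×12 + 5) × 2.54 = 77 × 2.54 = 195.58 cm.
Mifflin-St Jeor (female): BMR = 10(109.5455) + 6.25(195.58) − 5(68) − 161 = 1095.4545 + 1222.375 − 340 − 161 = 1816.8295 kcal/day.
TEE = 1816.8295 × 1.55 = 2816.0858 kcal/day.
With stress factor 1.35: 2816.0858 × 1.35 = 3801.7158 kcal/day.
Carbohydrate energy = 50% × 3801.7158 = 1900.8579 kcal.
Carbohydrate = 1900.8579 ÷ 4 kcal/g = 475.2145 g.

475 g/day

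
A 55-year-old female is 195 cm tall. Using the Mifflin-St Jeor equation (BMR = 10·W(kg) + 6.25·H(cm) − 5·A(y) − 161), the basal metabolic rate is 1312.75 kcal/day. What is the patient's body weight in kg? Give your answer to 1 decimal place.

53.0 kg

1312.75 = 10·W + 6.25(195) − 5(55) − 161
10·W = 1312.75 − 782.75 = 530, so W = 53 kg.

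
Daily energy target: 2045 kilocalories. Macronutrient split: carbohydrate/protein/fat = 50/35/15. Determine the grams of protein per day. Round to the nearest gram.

179 g/day

Protein energy = 35% × 2045 = 715.75 kcal.
At 4 kcal/g: 715.75 ÷ 4 = 178.9375 g.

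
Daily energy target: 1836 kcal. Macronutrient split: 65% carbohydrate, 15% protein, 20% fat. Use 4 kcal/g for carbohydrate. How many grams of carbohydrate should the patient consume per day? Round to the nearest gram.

298 g/day

Carbohydrate energy = 65% × 1836 = 1193.4 kcal.
At 4 kcal/g: 1193.4 ÷ 4 = 298.35 g.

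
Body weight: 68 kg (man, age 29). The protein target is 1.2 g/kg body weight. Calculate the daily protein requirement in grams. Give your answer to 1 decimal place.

81.6 g/day

Protein = 1.2 g/kg × 68 kg = 81.6 g/day.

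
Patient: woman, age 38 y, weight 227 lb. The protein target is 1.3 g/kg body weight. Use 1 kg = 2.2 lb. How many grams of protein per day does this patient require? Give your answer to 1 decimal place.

134.1 g/day

Weight in kg = 227 ÷ 2.2 = 103.1818 kg.
Protein = 1.3 g/kg × 103.1818 kg = 134.1364 g/day.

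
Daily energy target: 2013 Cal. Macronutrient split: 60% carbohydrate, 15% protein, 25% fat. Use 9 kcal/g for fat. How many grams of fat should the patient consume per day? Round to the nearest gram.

Fat energy = 25% × 2013 = 503.25 kcal.
At 9 kcal/g: 503.25 ÷ 9 = 55.9167 g.

56 g/day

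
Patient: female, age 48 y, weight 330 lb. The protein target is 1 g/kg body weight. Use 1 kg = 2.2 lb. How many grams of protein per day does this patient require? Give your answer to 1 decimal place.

150.0 g/day

Weight in kg = 330 ÷ 2.2 = 150 kg.
Protein = 1 g/kg × 150 kg = 150 g/day.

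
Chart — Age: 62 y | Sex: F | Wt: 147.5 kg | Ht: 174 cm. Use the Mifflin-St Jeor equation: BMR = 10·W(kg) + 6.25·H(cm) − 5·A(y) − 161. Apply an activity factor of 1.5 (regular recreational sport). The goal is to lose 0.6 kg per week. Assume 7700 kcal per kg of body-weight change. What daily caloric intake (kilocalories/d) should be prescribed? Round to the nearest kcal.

2477 kilocalories/d

Mifflin-St Jeor (female): BMR = 10(147.5) + 6.25(174) − 5(62) − 161 = 1475 + 1087.5 − 310 − 161 = 2091.5 kcal/day.
TEE = 2091.5 × 1.5 = 3137.25 kcal/day.
Required daily deficit = 0.6 × 7700 ÷ 7 = 660 kcal/day.
Target intake = 3137.25 − 660 = 2477.25 kcal/day.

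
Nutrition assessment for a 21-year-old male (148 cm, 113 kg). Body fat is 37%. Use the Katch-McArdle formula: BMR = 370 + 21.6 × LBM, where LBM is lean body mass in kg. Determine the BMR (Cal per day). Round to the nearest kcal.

1908 Cal per day

LBM = 113 × (1 − 0.37) = 71.19 kg. Katch-McArdle: BMR = 370 + 21.6 × 71.19 = 1907.704 kcal/day.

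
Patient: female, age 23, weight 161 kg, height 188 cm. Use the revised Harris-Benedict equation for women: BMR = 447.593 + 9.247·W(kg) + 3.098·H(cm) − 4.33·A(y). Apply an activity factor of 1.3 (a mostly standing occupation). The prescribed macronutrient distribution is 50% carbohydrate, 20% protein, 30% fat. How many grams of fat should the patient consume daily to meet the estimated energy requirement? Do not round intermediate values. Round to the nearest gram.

105 g/day

Harris-Benedict: BMR = 447.593 + 9.247(161) + 3.098(188) − 4.33(23) = 2419.194 kcal/day.
TEE = 2419.194 × 1.3 = 3144.9522 kcal/day.
Fat energy = 30% × 3144.9522 = 943.4857 kcal.
Fat = 943.4857 ÷ 9 kcal/g = 104.8317 g.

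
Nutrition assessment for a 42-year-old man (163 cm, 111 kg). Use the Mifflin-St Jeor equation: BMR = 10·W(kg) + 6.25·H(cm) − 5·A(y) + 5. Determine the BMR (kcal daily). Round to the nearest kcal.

Mifflin-St Jeor (male): BMR = 10(111) + 6.25(163) − 5(42) + 5 = 1110 + 1018.75 − 210 + 5 = 1923.75 kcal/day.

1924 kcal daily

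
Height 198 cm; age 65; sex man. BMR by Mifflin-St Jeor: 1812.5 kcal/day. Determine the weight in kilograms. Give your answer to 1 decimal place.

1812.5 = 10·W + 6.25(198) − 5(65) + 5
10·W = 1812.5 − 917.5 = 895, so W = 89.5 kg.

89.5 kg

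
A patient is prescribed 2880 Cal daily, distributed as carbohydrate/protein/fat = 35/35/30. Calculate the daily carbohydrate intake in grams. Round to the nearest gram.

Carbohydrate energy = 35% × 2880 = 1008 kcal.
At 4 kcal/g: 1008 ÷ 4 = 252 g.

252 g/day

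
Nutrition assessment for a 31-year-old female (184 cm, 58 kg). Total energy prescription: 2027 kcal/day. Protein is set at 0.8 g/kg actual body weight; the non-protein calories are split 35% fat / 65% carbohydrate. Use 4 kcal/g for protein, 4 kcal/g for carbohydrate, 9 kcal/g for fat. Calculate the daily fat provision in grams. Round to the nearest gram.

72 g/day

Protein = 0.8 × 58 = 46.4 g → 46.4 × 4 = 185.6 kcal.
Non-protein calories = 2027 − 185.6 = 1841.4 kcal.
Fat: 35% × 1841.4 = 644.49 kcal; carbohydrate: 1196.91 kcal.
Fat: 644.49 kcal ÷ 9 kcal/g = 71.61 g.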